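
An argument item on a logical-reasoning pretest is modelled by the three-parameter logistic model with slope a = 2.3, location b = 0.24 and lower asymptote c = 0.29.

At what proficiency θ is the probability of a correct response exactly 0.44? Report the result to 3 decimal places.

P(θ) = c + (1 − c) · 1 / (1 + exp(−a(θ − b)))
Remove guessing floor: (0.44 − 0.29)/(1 − 0.29) = 0.2113
logit = ln(0.2113/0.7887) = -1.3173
θ = b + logit/(a) = 0.24 + (-1.3173)/2.3000 = -0.3327

-0.333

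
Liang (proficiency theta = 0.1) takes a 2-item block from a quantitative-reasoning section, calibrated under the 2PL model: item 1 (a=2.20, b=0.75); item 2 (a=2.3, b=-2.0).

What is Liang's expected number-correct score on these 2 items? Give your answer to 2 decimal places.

1.19

P(theta) = 1 / (1 + exp(−a(theta − b)))
P_1 = 1/(1+e^{1.4300}) = 0.1931
P_2 = 1/(1+e^{-4.8300}) = 0.9921
E[score] = 0.1931 + 0.9921 = 1.1852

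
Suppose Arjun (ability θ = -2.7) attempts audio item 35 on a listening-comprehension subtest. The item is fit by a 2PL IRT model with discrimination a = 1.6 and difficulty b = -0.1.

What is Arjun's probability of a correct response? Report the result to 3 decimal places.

P(θ) = 1 / (1 + exp(−a(θ − b)))
Exponent: 1.6 × (-2.7 − (-0.1)) = -4.1600
1/(1 + e^{4.1600}) = 0.0154

0.015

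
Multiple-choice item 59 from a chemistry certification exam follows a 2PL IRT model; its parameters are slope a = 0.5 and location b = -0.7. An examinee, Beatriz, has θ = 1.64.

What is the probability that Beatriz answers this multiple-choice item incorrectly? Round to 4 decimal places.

0.2369

P(θ) = 1 / (1 + exp(−a(θ − b)))
Exponent: 0.5 × (1.64 − (-0.7)) = 1.1700
1/(1 + e^{-1.1700}) = 0.7631
P(incorrect) = 1 − 0.7631 = 0.2369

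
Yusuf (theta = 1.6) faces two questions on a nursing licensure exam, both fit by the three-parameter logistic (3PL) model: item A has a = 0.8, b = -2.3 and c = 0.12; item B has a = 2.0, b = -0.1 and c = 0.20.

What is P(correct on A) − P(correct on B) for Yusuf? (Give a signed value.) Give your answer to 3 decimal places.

P(theta) = c + (1 − c) · 1 / (1 + exp(−a(theta − b)))
P_A = 0.9628
P_B = 0.9742
P_A − P_B = -0.0114

-0.011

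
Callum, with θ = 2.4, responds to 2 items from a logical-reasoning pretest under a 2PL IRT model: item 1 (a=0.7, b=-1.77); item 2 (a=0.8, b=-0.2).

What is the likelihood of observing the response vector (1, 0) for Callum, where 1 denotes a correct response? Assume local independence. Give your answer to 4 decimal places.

P(θ) = 1 / (1 + exp(−a(θ − b)))
P_1 = 1/(1+e^{-2.9190}) = 0.9488
P_2 = 1/(1+e^{-2.0800}) = 0.8889
L = P_1 × (1−P_2) = 0.9488 × 0.1111 = 0.10537

0.1054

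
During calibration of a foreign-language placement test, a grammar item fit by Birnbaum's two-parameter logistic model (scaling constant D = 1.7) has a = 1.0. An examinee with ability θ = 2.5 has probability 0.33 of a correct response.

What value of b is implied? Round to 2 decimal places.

2.92

P(θ) = 1 / (1 + exp(−D·a(θ − b)))
logit(0.33) = ln(0.33/0.67) = -0.7082
b = θ − logit/(1.7·a) = 2.5 − (-0.7082)/1.7000 = 2.9166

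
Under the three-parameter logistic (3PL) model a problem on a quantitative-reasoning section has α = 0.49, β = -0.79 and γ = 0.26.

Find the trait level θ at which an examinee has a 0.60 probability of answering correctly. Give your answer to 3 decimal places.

-1.122

P(θ) = γ + (1 − γ) · 1 / (1 + exp(−α(θ − β)))
Remove guessing floor: (0.60 − 0.26)/(1 − 0.26) = 0.4595
logit = ln(0.4595/0.5405) = -0.1625
θ = β + logit/(α) = -0.79 + (-0.1625)/0.4900 = -1.1217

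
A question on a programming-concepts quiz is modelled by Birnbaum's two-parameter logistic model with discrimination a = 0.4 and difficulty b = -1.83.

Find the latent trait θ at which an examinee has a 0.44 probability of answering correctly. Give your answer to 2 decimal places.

P(θ) = 1 / (1 + exp(−a(θ − b)))
logit = ln(0.4400/0.5600) = -0.2412
θ = b + logit/(a) = -1.83 + (-0.2412)/0.4000 = -2.4329

-2.43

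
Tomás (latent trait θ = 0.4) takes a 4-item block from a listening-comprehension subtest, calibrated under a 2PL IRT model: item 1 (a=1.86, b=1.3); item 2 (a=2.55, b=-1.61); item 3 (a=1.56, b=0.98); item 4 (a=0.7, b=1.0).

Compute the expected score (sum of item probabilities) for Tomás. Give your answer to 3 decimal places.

P(θ) = 1 / (1 + exp(−a(θ − b)))
P_1 = 1/(1+e^{1.6740}) = 0.1579
P_2 = 1/(1+e^{-5.1255}) = 0.9941
P_3 = 1/(1+e^{0.9048}) = 0.2881
P_4 = 1/(1+e^{0.4200}) = 0.3965
E[score] = 0.1579 + 0.9941 + 0.2881 + 0.3965 = 1.8366

1.837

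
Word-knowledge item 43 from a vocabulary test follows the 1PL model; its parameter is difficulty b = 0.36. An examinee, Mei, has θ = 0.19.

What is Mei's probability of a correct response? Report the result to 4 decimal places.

0.4576

P(θ) = 1 / (1 + exp(−(θ − b)))
Exponent: (0.19 − 0.36) = -0.1700
1/(1 + e^{0.1700}) = 0.4576
P = 0.4576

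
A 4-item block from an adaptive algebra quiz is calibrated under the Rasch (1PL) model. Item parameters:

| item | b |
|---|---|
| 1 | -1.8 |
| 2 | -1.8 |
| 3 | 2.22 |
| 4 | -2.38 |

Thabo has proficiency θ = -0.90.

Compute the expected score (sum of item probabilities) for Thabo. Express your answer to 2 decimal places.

2.28

P(θ) = 1 / (1 + exp(−(θ − b)))
P_1 = 1/(1+e^{-0.9000}) = 0.7109
P_2 = 1/(1+e^{-0.9000}) = 0.7109
P_3 = 1/(1+e^{3.1200}) = 0.0423
P_4 = 1/(1+e^{-1.4800}) = 0.8146
E[score] = 0.7109 + 0.7109 + 0.0423 + 0.8146 = 2.2788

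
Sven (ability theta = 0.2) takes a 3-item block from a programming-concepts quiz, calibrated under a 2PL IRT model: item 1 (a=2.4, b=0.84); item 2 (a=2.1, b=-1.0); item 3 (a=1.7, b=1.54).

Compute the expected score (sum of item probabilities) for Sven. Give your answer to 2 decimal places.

1.20

P(theta) = 1 / (1 + exp(−a(theta − b)))
P_1 = 1/(1+e^{1.5360}) = 0.1771
P_2 = 1/(1+e^{-2.5200}) = 0.9255
P_3 = 1/(1+e^{2.2780}) = 0.0930
E[score] = 0.1771 + 0.9255 + 0.0930 = 1.1956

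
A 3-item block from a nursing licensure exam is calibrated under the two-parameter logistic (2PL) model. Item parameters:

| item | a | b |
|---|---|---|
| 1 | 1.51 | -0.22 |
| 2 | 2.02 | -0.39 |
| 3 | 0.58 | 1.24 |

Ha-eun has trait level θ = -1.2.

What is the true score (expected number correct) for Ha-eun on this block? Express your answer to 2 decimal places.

0.54

P(θ) = 1 / (1 + exp(−a(θ − b)))
P_1 = 1/(1+e^{1.4798}) = 0.1855
P_2 = 1/(1+e^{1.6362}) = 0.1630
P_3 = 1/(1+e^{1.4152}) = 0.1954
E[score] = 0.1855 + 0.1630 + 0.1954 = 0.5439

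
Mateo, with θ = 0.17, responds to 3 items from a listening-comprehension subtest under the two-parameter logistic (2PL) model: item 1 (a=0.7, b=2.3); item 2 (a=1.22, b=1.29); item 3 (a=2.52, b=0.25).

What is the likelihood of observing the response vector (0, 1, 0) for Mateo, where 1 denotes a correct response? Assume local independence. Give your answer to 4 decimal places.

P(θ) = 1 / (1 + exp(−a(θ − b)))
P_1 = 1/(1+e^{1.4910}) = 0.1838
P_2 = 1/(1+e^{1.3664}) = 0.2032
P_3 = 1/(1+e^{0.2016}) = 0.4498
L = (1−P_1) × P_2 × (1−P_3) = 0.8162 × 0.2032 × 0.5502 = 0.09126

0.0913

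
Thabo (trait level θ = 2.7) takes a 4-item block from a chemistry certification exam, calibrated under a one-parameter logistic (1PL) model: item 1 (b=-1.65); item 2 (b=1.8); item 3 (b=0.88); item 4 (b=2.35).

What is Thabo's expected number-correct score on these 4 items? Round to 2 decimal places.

P(θ) = 1 / (1 + exp(−(θ − b)))
P_1 = 1/(1+e^{-4.3500}) = 0.9873
P_2 = 1/(1+e^{-0.9000}) = 0.7109
P_3 = 1/(1+e^{-1.8200}) = 0.8606
P_4 = 1/(1+e^{-0.3500}) = 0.5866
E[score] = 0.9873 + 0.7109 + 0.8606 + 0.5866 = 3.1454

3.15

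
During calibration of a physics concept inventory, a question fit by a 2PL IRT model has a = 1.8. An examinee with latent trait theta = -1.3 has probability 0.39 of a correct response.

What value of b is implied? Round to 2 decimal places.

P(theta) = 1 / (1 + exp(−a(theta − b)))
logit(0.39) = ln(0.39/0.61) = -0.4473
b = theta − logit/(a) = -1.3 − (-0.4473)/1.8000 = -1.0515

-1.05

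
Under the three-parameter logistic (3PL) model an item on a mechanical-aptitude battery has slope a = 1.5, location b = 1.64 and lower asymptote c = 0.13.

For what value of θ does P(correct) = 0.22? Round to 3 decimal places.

0.200

P(θ) = c + (1 − c) · 1 / (1 + exp(−a(θ − b)))
Remove guessing floor: (0.22 − 0.13)/(1 − 0.13) = 0.1034
logit = ln(0.1034/0.8966) = -2.1595
θ = b + logit/(a) = 1.64 + (-2.1595)/1.5000 = 0.2003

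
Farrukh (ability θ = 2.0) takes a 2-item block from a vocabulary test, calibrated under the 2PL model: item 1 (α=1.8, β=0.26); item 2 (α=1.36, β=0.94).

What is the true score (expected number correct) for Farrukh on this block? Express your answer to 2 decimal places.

P(θ) = 1 / (1 + exp(−α(θ − β)))
P_1 = 1/(1+e^{-3.1320}) = 0.9582
P_2 = 1/(1+e^{-1.4416}) = 0.8087
E[score] = 0.9582 + 0.8087 = 1.7669

1.77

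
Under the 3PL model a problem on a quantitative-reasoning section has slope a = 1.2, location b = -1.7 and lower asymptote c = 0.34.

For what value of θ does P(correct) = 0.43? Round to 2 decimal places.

P(θ) = c + (1 − c) · 1 / (1 + exp(−a(θ − b)))
Remove guessing floor: (0.43 − 0.34)/(1 − 0.34) = 0.1364
logit = ln(0.1364/0.8636) = -1.8458
θ = b + logit/(a) = -1.7 + (-1.8458)/1.2000 = -3.2382

-3.24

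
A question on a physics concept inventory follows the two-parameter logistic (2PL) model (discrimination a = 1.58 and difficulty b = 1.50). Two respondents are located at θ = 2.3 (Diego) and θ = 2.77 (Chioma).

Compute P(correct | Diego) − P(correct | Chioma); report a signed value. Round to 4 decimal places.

P(θ) = 1 / (1 + exp(−a(θ − b)))
P(Diego) = 0.7797  [exponent 1.2640]
P(Chioma) = 0.8815  [exponent 2.0066]
Difference = 0.7797 − 0.8815 = -0.1018

-0.1018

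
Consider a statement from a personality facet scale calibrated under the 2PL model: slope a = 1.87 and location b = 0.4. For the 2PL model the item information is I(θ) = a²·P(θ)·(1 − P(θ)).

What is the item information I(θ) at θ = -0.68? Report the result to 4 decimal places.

0.3617

P = 1/(1+e^{2.0196}) = 0.1172
P(1−P) = 0.1172 × 0.8828 = 0.1034
I = a² × P(1−P) = 1.87² × 0.1034 = 0.36170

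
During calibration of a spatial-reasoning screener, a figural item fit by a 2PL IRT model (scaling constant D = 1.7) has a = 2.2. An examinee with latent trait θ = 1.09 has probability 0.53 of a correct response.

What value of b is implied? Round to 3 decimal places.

1.058

P(θ) = 1 / (1 + exp(−D·a(θ − b)))
logit(0.53) = ln(0.53/0.47) = 0.1201
b = θ − logit/(1.7·a) = 1.09 − 0.1201/3.7400 = 1.0579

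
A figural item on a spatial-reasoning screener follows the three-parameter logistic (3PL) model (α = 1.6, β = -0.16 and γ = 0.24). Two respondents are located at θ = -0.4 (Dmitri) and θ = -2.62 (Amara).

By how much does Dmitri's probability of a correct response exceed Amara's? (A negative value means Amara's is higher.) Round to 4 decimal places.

P(θ) = γ + (1 − γ) · 1 / (1 + exp(−α(θ − β)))
P(Dmitri) = 0.5479  [exponent -0.3840]
P(Amara) = 0.2546  [exponent -3.9360]
Difference = 0.5479 − 0.2546 = 0.2934

0.2934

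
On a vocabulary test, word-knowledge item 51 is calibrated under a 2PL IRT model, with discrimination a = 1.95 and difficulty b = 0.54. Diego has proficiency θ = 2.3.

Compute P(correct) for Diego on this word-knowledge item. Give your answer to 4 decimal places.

0.9687

P(θ) = 1 / (1 + exp(−a(θ − b)))
Exponent: 1.95 × (2.3 − 0.54) = 3.4320
1/(1 + e^{-3.4320}) = 0.9687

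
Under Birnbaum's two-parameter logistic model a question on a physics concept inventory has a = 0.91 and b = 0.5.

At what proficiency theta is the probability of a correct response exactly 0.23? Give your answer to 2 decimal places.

-0.83

P(theta) = 1 / (1 + exp(−a(theta − b)))
logit = ln(0.2300/0.7700) = -1.2083
theta = b + logit/(a) = 0.5 + (-1.2083)/0.9100 = -0.8278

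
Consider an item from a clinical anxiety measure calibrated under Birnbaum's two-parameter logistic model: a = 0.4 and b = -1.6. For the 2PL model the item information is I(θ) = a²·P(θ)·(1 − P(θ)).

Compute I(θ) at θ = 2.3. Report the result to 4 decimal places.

P = 1/(1+e^{-1.5600}) = 0.8264
P(1−P) = 0.8264 × 0.1736 = 0.1435
I = a² × P(1−P) = 0.4² × 0.1435 = 0.02296

0.0230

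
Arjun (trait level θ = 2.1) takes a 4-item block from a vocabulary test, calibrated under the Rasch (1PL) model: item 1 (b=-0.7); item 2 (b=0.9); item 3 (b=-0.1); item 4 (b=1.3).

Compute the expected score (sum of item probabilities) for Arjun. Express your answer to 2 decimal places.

P(θ) = 1 / (1 + exp(−(θ − b)))
P_1 = 1/(1+e^{-2.8000}) = 0.9427
P_2 = 1/(1+e^{-1.2000}) = 0.7685
P_3 = 1/(1+e^{-2.2000}) = 0.9002
P_4 = 1/(1+e^{-0.8000}) = 0.6900
E[score] = 0.9427 + 0.7685 + 0.9002 + 0.6900 = 3.3014

3.30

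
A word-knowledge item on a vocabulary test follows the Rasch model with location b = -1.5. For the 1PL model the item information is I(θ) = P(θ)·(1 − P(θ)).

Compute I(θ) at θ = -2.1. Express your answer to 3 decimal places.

0.229

P = 1/(1+e^{0.6000}) = 0.3543
P(1−P) = 0.3543 × 0.6457 = 0.2288
I = P(1−P) = 0.22878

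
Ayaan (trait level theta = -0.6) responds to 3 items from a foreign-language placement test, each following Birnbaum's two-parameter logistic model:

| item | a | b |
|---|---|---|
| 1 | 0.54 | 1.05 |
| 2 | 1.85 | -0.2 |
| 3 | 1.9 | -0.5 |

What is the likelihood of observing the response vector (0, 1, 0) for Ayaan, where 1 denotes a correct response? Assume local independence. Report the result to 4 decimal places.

0.1254

P(theta) = 1 / (1 + exp(−a(theta − b)))
P_1 = 1/(1+e^{0.8910}) = 0.2909
P_2 = 1/(1+e^{0.7400}) = 0.3230
P_3 = 1/(1+e^{0.1900}) = 0.4526
L = (1−P_1) × P_2 × (1−P_3) = 0.7091 × 0.3230 × 0.5474 = 0.12537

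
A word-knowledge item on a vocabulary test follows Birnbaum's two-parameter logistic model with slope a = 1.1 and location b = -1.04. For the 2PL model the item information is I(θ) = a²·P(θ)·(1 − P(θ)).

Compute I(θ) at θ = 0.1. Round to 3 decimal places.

P = 1/(1+e^{-1.2540}) = 0.7780
P(1−P) = 0.7780 × 0.2220 = 0.1727
I = a² × P(1−P) = 1.1² × 0.1727 = 0.20899

0.209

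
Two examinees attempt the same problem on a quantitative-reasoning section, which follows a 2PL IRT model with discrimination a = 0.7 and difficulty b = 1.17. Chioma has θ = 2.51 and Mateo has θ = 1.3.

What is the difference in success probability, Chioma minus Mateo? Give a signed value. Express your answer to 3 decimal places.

0.196

P(θ) = 1 / (1 + exp(−a(θ − b)))
P(Chioma) = 0.7187  [exponent 0.9380]
P(Mateo) = 0.5227  [exponent 0.0910]
Difference = 0.7187 − 0.5227 = 0.1960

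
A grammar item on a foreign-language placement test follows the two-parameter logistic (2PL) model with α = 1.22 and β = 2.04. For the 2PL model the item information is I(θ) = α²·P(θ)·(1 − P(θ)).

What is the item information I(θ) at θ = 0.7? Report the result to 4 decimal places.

0.2032

P = 1/(1+e^{1.6348}) = 0.1632
P(1−P) = 0.1632 × 0.8368 = 0.1365
I = α² × P(1−P) = 1.22² × 0.1365 = 0.20324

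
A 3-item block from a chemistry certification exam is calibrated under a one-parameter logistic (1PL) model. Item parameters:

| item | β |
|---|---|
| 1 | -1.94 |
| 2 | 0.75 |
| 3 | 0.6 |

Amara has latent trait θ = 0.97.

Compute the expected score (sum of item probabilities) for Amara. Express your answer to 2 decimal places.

2.09

P(θ) = 1 / (1 + exp(−(θ − β)))
P_1 = 1/(1+e^{-2.9100}) = 0.9483
P_2 = 1/(1+e^{-0.2200}) = 0.5548
P_3 = 1/(1+e^{-0.3700}) = 0.5915
E[score] = 0.9483 + 0.5548 + 0.5915 = 2.0946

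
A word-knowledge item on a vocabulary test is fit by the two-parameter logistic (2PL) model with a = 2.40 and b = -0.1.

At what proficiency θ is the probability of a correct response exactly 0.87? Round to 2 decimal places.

P(θ) = 1 / (1 + exp(−a(θ − b)))
logit = ln(0.8700/0.1300) = 1.9010
θ = b + logit/(a) = -0.1 + 1.9010/2.4000 = 0.6921

0.69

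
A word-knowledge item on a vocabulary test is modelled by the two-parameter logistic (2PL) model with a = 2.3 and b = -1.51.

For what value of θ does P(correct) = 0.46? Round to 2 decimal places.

-1.58

P(θ) = 1 / (1 + exp(−a(θ − b)))
logit = ln(0.4600/0.5400) = -0.1603
θ = b + logit/(a) = -1.51 + (-0.1603)/2.3000 = -1.5797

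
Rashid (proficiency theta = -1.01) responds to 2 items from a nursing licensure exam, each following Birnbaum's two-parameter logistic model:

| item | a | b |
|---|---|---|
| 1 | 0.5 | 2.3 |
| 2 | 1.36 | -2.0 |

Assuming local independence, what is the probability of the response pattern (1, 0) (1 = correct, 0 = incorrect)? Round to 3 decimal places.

0.033

P(theta) = 1 / (1 + exp(−a(theta − b)))
P_1 = 1/(1+e^{1.6550}) = 0.1604
P_2 = 1/(1+e^{-1.3464}) = 0.7935
L = P_1 × (1−P_2) = 0.1604 × 0.2065 = 0.03312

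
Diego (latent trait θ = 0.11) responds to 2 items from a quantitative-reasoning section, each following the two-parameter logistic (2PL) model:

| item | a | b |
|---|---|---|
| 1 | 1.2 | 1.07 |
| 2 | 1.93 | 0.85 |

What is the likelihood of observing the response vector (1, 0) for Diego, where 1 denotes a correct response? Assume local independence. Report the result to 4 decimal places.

0.1937

P(θ) = 1 / (1 + exp(−a(θ − b)))
P_1 = 1/(1+e^{1.1520}) = 0.2401
P_2 = 1/(1+e^{1.4282}) = 0.1934
L = P_1 × (1−P_2) = 0.2401 × 0.8066 = 0.19369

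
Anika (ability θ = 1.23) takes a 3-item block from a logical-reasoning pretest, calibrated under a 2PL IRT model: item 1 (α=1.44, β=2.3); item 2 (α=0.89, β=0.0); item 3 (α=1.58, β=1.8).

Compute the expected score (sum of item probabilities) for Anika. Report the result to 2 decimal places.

P(θ) = 1 / (1 + exp(−α(θ − β)))
P_1 = 1/(1+e^{1.5408}) = 0.1764
P_2 = 1/(1+e^{-1.0947}) = 0.7493
P_3 = 1/(1+e^{0.9006}) = 0.2889
E[score] = 0.1764 + 0.7493 + 0.2889 = 1.2146

1.21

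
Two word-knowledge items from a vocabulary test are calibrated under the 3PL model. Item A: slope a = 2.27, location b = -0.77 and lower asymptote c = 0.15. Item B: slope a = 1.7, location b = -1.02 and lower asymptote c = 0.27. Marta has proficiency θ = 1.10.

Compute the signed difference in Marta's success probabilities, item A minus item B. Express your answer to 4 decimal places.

0.0073

P(θ) = c + (1 − c) · 1 / (1 + exp(−a(θ − b)))
P_A = 0.9880
P_B = 0.9807
P_A − P_B = 0.0073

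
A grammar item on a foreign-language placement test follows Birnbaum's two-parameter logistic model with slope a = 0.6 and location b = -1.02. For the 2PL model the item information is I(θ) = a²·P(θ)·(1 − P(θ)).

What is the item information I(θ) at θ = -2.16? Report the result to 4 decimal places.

P = 1/(1+e^{0.6840}) = 0.3354
P(1−P) = 0.3354 × 0.6646 = 0.2229
I = a² × P(1−P) = 0.6² × 0.2229 = 0.08024

0.0802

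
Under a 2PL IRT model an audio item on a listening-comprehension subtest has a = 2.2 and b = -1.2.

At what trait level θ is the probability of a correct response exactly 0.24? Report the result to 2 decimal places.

P(θ) = 1 / (1 + exp(−a(θ − b)))
logit = ln(0.2400/0.7600) = -1.1527
θ = b + logit/(a) = -1.2 + (-1.1527)/2.2000 = -1.7239

-1.72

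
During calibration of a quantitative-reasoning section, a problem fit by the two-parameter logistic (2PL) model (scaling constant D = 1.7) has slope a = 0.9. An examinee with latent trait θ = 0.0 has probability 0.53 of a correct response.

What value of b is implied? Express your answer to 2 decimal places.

P(θ) = 1 / (1 + exp(−D·a(θ − b)))
logit(0.53) = ln(0.53/0.47) = 0.1201
b = θ − logit/(1.7·a) = 0.0 − 0.1201/1.5300 = -0.0785

-0.08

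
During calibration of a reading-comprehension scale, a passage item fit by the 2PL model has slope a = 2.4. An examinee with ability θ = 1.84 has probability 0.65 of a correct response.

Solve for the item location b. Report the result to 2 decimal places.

1.58

P(θ) = 1 / (1 + exp(−a(θ − b)))
logit(0.65) = ln(0.65/0.35) = 0.6190
b = θ − logit/(a) = 1.84 − 0.6190/2.4000 = 1.5821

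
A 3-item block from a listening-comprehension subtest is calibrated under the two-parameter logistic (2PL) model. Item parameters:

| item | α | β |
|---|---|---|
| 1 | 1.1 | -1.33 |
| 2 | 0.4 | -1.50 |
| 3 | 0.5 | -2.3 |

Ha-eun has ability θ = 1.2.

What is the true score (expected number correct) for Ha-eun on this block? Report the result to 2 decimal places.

P(θ) = 1 / (1 + exp(−α(θ − β)))
P_1 = 1/(1+e^{-2.7830}) = 0.9418
P_2 = 1/(1+e^{-1.0800}) = 0.7465
P_3 = 1/(1+e^{-1.7500}) = 0.8520
E[score] = 0.9418 + 0.7465 + 0.8520 = 2.5402

2.54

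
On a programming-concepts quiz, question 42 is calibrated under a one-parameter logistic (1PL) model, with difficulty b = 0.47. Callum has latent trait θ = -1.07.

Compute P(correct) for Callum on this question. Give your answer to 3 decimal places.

0.177

P(θ) = 1 / (1 + exp(−(θ − b)))
Exponent: (-1.07 − 0.47) = -1.5400
1/(1 + e^{1.5400}) = 0.1765
P = 0.1765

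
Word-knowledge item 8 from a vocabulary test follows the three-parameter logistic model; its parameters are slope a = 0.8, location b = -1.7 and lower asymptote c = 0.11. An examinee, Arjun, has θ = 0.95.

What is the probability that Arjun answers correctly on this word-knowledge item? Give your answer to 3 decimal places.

0.905

P(θ) = c + (1 − c) · 1 / (1 + exp(−a(θ − b)))
Exponent: 0.8 × (0.95 − (-1.7)) = 2.1200
1/(1 + e^{-2.1200}) = 0.8928
P = 0.11 + 0.89 × 0.8928 = 0.9046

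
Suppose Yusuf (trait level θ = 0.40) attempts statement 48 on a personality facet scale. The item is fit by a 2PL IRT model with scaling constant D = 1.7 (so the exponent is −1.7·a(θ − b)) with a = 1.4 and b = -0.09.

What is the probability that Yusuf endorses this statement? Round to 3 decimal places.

P(θ) = 1 / (1 + exp(−D·a(θ − b)))
Exponent: 1.7 × 1.4 × (0.40 − (-0.09)) = 1.1662
1/(1 + e^{-1.1662}) = 0.7625
P = 0.7625

0.762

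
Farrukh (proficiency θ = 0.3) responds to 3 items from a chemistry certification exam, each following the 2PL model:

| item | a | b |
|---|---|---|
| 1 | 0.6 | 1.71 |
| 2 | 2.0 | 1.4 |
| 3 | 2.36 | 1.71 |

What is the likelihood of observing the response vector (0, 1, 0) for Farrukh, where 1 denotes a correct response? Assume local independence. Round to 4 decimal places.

P(θ) = 1 / (1 + exp(−a(θ − b)))
P_1 = 1/(1+e^{0.8460}) = 0.3003
P_2 = 1/(1+e^{2.2000}) = 0.0998
P_3 = 1/(1+e^{3.3276}) = 0.0346
L = (1−P_1) × P_2 × (1−P_3) = 0.6997 × 0.0998 × 0.9654 = 0.06738

0.0674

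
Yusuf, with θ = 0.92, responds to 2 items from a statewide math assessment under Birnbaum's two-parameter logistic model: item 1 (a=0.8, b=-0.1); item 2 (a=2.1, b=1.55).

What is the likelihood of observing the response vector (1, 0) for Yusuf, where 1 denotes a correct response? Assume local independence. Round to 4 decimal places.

0.5476

P(θ) = 1 / (1 + exp(−a(θ − b)))
P_1 = 1/(1+e^{-0.8160}) = 0.6934
P_2 = 1/(1+e^{1.3230}) = 0.2103
L = P_1 × (1−P_2) = 0.6934 × 0.7897 = 0.54755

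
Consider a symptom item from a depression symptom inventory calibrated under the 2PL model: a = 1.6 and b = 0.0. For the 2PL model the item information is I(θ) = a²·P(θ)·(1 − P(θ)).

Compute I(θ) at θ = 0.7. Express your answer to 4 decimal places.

P = 1/(1+e^{-1.1200}) = 0.7540
P(1−P) = 0.7540 × 0.2460 = 0.1855
I = a² × P(1−P) = 1.6² × 0.1855 = 0.47485

0.4749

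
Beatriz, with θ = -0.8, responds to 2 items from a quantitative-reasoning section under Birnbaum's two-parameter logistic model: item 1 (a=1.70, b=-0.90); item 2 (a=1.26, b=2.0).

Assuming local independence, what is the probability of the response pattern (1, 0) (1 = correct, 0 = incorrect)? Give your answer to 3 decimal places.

0.527

P(θ) = 1 / (1 + exp(−a(θ − b)))
P_1 = 1/(1+e^{-0.1700}) = 0.5424
P_2 = 1/(1+e^{3.5280}) = 0.0285
L = P_1 × (1−P_2) = 0.5424 × 0.9715 = 0.52693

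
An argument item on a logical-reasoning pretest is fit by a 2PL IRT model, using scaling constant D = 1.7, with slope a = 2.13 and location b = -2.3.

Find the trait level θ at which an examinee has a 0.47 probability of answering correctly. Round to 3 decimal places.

-2.333

P(θ) = 1 / (1 + exp(−D·a(θ − b)))
logit = ln(0.4700/0.5300) = -0.1201
θ = b + logit/(1.7·a) = -2.3 + (-0.1201)/3.6210 = -2.3332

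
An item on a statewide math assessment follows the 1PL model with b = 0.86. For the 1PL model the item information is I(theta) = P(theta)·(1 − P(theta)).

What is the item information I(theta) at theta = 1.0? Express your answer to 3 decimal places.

0.249

P = 1/(1+e^{-0.1400}) = 0.5349
P(1−P) = 0.5349 × 0.4651 = 0.2488
I = P(1−P) = 0.24878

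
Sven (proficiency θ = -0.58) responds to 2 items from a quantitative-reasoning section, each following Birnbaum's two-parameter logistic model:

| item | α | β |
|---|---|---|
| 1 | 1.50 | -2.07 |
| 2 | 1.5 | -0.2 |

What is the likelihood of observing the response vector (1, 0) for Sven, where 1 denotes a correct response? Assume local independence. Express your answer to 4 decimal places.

0.5770

P(θ) = 1 / (1 + exp(−α(θ − β)))
P_1 = 1/(1+e^{-2.2350}) = 0.9033
P_2 = 1/(1+e^{0.5700}) = 0.3612
L = P_1 × (1−P_2) = 0.9033 × 0.6388 = 0.57703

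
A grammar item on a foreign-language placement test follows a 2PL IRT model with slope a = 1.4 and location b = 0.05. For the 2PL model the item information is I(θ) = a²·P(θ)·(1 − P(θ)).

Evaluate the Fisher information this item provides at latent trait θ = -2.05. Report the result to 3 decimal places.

P = 1/(1+e^{2.9400}) = 0.0502
P(1−P) = 0.0502 × 0.9498 = 0.0477
I = a² × P(1−P) = 1.4² × 0.0477 = 0.09347

0.093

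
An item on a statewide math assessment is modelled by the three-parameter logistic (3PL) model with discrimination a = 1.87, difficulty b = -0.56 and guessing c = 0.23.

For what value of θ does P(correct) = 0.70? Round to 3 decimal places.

-0.320

P(θ) = c + (1 − c) · 1 / (1 + exp(−a(θ − b)))
Remove guessing floor: (0.70 − 0.23)/(1 − 0.23) = 0.6104
logit = ln(0.6104/0.3896) = 0.4490
θ = b + logit/(a) = -0.56 + 0.4490/1.8700 = -0.3199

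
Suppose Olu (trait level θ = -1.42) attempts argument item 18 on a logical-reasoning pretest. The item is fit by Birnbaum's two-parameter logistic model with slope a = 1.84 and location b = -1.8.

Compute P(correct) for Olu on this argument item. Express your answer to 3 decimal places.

0.668

P(θ) = 1 / (1 + exp(−a(θ − b)))
Exponent: 1.84 × (-1.42 − (-1.8)) = 0.6992
1/(1 + e^{-0.6992}) = 0.6680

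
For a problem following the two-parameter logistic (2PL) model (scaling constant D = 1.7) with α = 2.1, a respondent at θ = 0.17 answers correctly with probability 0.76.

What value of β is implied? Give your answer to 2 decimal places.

P(θ) = 1 / (1 + exp(−D·α(θ − β)))
logit(0.76) = ln(0.76/0.24) = 1.1527
β = θ − logit/(1.7·α) = 0.17 − 1.1527/3.5700 = -0.1529

-0.15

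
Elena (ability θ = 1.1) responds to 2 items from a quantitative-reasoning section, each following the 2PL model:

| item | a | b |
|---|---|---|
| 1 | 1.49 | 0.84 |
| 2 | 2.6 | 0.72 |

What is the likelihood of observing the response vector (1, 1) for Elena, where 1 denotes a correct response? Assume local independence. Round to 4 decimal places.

0.4341

P(θ) = 1 / (1 + exp(−a(θ − b)))
P_1 = 1/(1+e^{-0.3874}) = 0.5957
P_2 = 1/(1+e^{-0.9880}) = 0.7287
L = P_1 × P_2 = 0.5957 × 0.7287 = 0.43405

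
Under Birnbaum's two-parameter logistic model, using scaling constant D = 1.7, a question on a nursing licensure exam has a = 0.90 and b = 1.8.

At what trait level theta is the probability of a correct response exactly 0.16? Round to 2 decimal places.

0.72

P(theta) = 1 / (1 + exp(−D·a(theta − b)))
logit = ln(0.1600/0.8400) = -1.6582
theta = b + logit/(1.7·a) = 1.8 + (-1.6582)/1.5300 = 0.7162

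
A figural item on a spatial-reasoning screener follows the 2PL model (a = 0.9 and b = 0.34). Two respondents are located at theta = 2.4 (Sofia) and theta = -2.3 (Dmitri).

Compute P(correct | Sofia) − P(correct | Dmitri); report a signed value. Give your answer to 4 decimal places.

P(theta) = 1 / (1 + exp(−a(theta − b)))
P(Sofia) = 0.8646  [exponent 1.8540]
P(Dmitri) = 0.0850  [exponent -2.3760]
Difference = 0.8646 − 0.0850 = 0.7796

0.7796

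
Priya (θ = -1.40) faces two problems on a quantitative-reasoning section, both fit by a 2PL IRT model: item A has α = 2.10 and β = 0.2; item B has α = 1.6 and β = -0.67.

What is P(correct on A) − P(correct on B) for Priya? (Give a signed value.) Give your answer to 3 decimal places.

-0.204

P(θ) = 1 / (1 + exp(−α(θ − β)))
P_A = 0.0336
P_B = 0.2372
P_A − P_B = -0.2036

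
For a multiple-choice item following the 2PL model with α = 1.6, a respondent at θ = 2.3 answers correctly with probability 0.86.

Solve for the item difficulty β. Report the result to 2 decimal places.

1.17

P(θ) = 1 / (1 + exp(−α(θ − β)))
logit(0.86) = ln(0.86/0.14) = 1.8153
β = θ − logit/(α) = 2.3 − 1.8153/1.6000 = 1.1654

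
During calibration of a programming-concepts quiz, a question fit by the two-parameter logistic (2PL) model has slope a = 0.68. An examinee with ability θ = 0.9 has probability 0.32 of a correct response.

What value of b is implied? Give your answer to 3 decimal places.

2.008

P(θ) = 1 / (1 + exp(−a(θ − b)))
logit(0.32) = ln(0.32/0.68) = -0.7538
b = θ − logit/(a) = 0.9 − (-0.7538)/0.6800 = 2.0085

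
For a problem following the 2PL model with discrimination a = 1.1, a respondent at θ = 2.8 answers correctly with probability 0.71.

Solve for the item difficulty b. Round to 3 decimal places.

P(θ) = 1 / (1 + exp(−a(θ − b)))
logit(0.71) = ln(0.71/0.29) = 0.8954
b = θ − logit/(a) = 2.8 − 0.8954/1.1000 = 1.9860

1.986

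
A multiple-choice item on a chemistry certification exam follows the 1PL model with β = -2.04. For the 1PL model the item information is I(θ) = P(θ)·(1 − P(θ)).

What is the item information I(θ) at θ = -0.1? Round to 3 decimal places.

P = 1/(1+e^{-1.9400}) = 0.8744
P(1−P) = 0.8744 × 0.1256 = 0.1099
I = P(1−P) = 0.10986

0.110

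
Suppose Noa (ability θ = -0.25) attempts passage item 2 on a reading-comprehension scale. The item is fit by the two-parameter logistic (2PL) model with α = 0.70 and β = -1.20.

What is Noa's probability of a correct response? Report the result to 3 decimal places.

0.660

P(θ) = 1 / (1 + exp(−α(θ − β)))
Exponent: 0.70 × (-0.25 − (-1.20)) = 0.6650
1/(1 + e^{-0.6650}) = 0.6604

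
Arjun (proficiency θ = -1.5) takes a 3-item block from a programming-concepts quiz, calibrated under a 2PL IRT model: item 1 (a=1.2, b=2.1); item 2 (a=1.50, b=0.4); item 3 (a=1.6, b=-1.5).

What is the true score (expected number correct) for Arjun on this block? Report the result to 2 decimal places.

0.57

P(θ) = 1 / (1 + exp(−a(θ − b)))
P_1 = 1/(1+e^{4.3200}) = 0.0131
P_2 = 1/(1+e^{2.8500}) = 0.0547
P_3 = 1/(1+e^{0.0000}) = 0.5000
E[score] = 0.0131 + 0.0547 + 0.5000 = 0.5678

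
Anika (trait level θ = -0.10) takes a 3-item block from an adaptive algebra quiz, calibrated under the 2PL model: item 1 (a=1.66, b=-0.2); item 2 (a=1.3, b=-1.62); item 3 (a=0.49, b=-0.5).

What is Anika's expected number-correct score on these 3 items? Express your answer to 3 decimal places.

P(θ) = 1 / (1 + exp(−a(θ − b)))
P_1 = 1/(1+e^{-0.1660}) = 0.5414
P_2 = 1/(1+e^{-1.9760}) = 0.8783
P_3 = 1/(1+e^{-0.1960}) = 0.5488
E[score] = 0.5414 + 0.8783 + 0.5488 = 1.9685

1.969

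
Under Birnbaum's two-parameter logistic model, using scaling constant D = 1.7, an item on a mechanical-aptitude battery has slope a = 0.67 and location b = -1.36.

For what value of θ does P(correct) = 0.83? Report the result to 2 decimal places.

0.03

P(θ) = 1 / (1 + exp(−D·a(θ − b)))
logit = ln(0.8300/0.1700) = 1.5856
θ = b + logit/(1.7·a) = -1.36 + 1.5856/1.1390 = 0.0321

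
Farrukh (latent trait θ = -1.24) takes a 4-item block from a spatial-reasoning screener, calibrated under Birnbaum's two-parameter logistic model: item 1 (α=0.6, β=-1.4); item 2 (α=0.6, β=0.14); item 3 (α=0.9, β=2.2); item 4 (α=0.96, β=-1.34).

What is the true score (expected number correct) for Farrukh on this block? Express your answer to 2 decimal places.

1.40

P(θ) = 1 / (1 + exp(−α(θ − β)))
P_1 = 1/(1+e^{-0.0960}) = 0.5240
P_2 = 1/(1+e^{0.8280}) = 0.3041
P_3 = 1/(1+e^{3.0960}) = 0.0433
P_4 = 1/(1+e^{-0.0960}) = 0.5240
E[score] = 0.5240 + 0.3041 + 0.0433 + 0.5240 = 1.3953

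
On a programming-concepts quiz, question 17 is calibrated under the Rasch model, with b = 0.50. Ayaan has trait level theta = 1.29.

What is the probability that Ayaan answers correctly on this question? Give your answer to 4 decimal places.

0.6878

P(theta) = 1 / (1 + exp(−(theta − b)))
Exponent: (1.29 − 0.50) = 0.7900
1/(1 + e^{-0.7900}) = 0.6878
P = 0.6878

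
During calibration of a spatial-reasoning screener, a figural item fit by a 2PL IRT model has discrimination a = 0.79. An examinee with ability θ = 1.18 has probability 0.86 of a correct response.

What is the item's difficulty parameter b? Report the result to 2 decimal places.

-1.12

P(θ) = 1 / (1 + exp(−a(θ − b)))
logit(0.86) = ln(0.86/0.14) = 1.8153
b = θ − logit/(a) = 1.18 − 1.8153/0.7900 = -1.1178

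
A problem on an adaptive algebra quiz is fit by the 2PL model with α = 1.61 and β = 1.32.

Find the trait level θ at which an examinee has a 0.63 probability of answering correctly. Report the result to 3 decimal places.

P(θ) = 1 / (1 + exp(−α(θ − β)))
logit = ln(0.6300/0.3700) = 0.5322
θ = β + logit/(α) = 1.32 + 0.5322/1.6100 = 1.6506

1.651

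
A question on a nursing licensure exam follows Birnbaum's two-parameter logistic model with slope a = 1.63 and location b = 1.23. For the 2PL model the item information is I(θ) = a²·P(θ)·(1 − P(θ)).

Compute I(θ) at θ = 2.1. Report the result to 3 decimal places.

P = 1/(1+e^{-1.4181}) = 0.8050
P(1−P) = 0.8050 × 0.1950 = 0.1570
I = a² × P(1−P) = 1.63² × 0.1570 = 0.41700

0.417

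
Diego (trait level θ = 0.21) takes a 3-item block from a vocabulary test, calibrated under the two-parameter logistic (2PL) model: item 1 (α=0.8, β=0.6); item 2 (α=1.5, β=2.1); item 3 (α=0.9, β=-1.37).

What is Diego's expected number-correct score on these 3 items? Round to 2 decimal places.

P(θ) = 1 / (1 + exp(−α(θ − β)))
P_1 = 1/(1+e^{0.3120}) = 0.4226
P_2 = 1/(1+e^{2.8350}) = 0.0555
P_3 = 1/(1+e^{-1.4220}) = 0.8057
E[score] = 0.4226 + 0.0555 + 0.8057 = 1.2837

1.28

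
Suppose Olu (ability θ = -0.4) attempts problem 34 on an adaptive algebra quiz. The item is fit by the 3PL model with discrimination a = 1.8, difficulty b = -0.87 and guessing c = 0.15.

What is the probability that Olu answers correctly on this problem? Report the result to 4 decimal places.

P(θ) = c + (1 − c) · 1 / (1 + exp(−a(θ − b)))
Exponent: 1.8 × (-0.4 − (-0.87)) = 0.8460
1/(1 + e^{-0.8460}) = 0.6997
P = 0.15 + 0.85 × 0.6997 = 0.7448

0.7448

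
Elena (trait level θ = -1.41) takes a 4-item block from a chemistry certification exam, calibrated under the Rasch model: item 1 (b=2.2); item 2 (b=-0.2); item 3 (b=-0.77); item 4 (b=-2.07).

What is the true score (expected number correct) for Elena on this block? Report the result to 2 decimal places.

1.26

P(θ) = 1 / (1 + exp(−(θ − b)))
P_1 = 1/(1+e^{3.6100}) = 0.0263
P_2 = 1/(1+e^{1.2100}) = 0.2297
P_3 = 1/(1+e^{0.6400}) = 0.3452
P_4 = 1/(1+e^{-0.6600}) = 0.6593
E[score] = 0.0263 + 0.2297 + 0.3452 + 0.6593 = 1.2605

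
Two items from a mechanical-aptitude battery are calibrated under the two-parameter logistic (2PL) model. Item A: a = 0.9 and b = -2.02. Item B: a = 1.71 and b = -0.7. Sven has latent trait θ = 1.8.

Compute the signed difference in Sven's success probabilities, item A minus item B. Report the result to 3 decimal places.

P(θ) = 1 / (1 + exp(−a(θ − b)))
P_A = 0.9689
P_B = 0.9863
P_A − P_B = -0.0174

-0.017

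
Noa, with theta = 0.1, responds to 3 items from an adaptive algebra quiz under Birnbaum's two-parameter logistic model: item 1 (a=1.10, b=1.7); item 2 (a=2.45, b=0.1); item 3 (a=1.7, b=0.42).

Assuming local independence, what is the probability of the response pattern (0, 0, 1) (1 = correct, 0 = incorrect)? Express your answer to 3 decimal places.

P(theta) = 1 / (1 + exp(−a(theta − b)))
P_1 = 1/(1+e^{1.7600}) = 0.1468
P_2 = 1/(1+e^{0.0000}) = 0.5000
P_3 = 1/(1+e^{0.5440}) = 0.3673
L = (1−P_1) × (1−P_2) × P_3 = 0.8532 × 0.5000 × 0.3673 = 0.15667

0.157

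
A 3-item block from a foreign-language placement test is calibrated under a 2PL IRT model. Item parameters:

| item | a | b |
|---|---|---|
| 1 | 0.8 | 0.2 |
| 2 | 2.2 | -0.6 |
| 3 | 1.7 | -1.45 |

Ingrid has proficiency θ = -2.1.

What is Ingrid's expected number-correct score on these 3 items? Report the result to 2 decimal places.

P(θ) = 1 / (1 + exp(−a(θ − b)))
P_1 = 1/(1+e^{1.8400}) = 0.1371
P_2 = 1/(1+e^{3.3000}) = 0.0356
P_3 = 1/(1+e^{1.1050}) = 0.2488
E[score] = 0.1371 + 0.0356 + 0.2488 = 0.4214

0.42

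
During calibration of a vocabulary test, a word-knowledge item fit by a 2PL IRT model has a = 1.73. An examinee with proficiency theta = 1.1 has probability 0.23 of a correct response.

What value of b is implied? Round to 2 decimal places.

P(theta) = 1 / (1 + exp(−a(theta − b)))
logit(0.23) = ln(0.23/0.77) = -1.2083
b = theta − logit/(a) = 1.1 − (-1.2083)/1.7300 = 1.7984

1.80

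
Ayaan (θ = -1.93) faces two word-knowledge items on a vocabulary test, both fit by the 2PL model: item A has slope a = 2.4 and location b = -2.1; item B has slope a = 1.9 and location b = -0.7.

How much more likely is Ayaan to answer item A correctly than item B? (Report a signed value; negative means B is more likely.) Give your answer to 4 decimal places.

0.5125

P(θ) = 1 / (1 + exp(−a(θ − b)))
P_A = 0.6006
P_B = 0.0881
P_A − P_B = 0.5125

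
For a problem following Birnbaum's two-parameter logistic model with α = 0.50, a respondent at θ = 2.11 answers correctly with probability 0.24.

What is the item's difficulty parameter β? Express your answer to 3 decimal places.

4.415

P(θ) = 1 / (1 + exp(−α(θ − β)))
logit(0.24) = ln(0.24/0.76) = -1.1527
β = θ − logit/(α) = 2.11 − (-1.1527)/0.5000 = 4.4154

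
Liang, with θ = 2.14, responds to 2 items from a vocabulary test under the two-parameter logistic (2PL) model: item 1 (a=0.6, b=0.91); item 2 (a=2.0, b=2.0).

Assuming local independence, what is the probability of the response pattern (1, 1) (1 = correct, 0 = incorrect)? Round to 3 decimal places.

P(θ) = 1 / (1 + exp(−a(θ − b)))
P_1 = 1/(1+e^{-0.7380}) = 0.6766
P_2 = 1/(1+e^{-0.2800}) = 0.5695
L = P_1 × P_2 = 0.6766 × 0.5695 = 0.38533

0.385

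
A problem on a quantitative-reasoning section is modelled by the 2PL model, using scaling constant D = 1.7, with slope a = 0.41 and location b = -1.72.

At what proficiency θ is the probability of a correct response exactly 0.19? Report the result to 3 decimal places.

-3.800

P(θ) = 1 / (1 + exp(−D·a(θ − b)))
logit = ln(0.1900/0.8100) = -1.4500
θ = b + logit/(1.7·a) = -1.72 + (-1.4500)/0.6970 = -3.8004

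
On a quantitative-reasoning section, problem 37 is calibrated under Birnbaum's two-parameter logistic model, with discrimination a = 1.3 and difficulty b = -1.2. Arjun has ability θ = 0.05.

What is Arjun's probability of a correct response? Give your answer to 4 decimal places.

P(θ) = 1 / (1 + exp(−a(θ − b)))
Exponent: 1.3 × (0.05 − (-1.2)) = 1.6250
1/(1 + e^{-1.6250}) = 0.8355

0.8355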